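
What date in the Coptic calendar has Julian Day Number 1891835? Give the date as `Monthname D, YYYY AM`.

JDN 1891835 is 26 July 467 in the proleptic Gregorian calendar.
In the Coptic calendar that day is Mesori 1, 183 AM.

Mesori 1, 183 AM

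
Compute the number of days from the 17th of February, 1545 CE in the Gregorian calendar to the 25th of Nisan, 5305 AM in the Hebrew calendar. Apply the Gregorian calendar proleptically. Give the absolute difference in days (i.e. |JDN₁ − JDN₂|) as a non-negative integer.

JDN of the first date = 2285407.
JDN of the second date = 2285466.
|2285466 − 2285407| = 59.

59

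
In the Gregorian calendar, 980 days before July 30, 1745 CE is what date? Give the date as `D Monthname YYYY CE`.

23 November 1742 CE

The starting date is JDN 2358619; 2358619 − 980 = 2357639.
JDN 2357639 corresponds to 23 November 1742 CE.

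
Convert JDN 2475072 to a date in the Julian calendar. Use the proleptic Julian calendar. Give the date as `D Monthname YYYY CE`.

18 May 2064 CE

JDN 2475072 is 31 May 2064 in the Gregorian calendar.
In the Julian calendar that day is 18 May 2064 CE.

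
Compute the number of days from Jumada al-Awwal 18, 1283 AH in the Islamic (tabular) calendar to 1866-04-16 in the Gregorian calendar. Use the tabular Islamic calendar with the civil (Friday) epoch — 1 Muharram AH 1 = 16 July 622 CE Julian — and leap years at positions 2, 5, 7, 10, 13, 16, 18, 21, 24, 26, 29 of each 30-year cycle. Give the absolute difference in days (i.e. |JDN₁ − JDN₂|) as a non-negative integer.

165

First date → JDN 2402873; second date → JDN 2402708.
The interval is |2402873 − 2402708| = 165 days.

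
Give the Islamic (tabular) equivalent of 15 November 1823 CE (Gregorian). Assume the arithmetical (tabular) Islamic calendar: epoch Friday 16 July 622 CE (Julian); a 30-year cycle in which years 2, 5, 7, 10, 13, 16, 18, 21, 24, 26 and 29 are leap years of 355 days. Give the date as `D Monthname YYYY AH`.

11 Rabi' al-Awwal 1239 AH

Julian Day Number of the source date = 2387215.
Converting JDN 2387215 to the tabular Islamic calendar gives 11 Rabi' al-Awwal 1239 AH.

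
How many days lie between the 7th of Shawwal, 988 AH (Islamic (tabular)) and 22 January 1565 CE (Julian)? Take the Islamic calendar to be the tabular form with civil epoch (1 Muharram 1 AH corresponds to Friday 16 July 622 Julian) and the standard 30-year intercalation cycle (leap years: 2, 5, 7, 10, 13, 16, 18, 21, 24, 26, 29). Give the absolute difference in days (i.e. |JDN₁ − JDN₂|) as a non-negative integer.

5776

JDN of the first date = 2298472.
JDN of the second date = 2292696.
|2292696 − 2298472| = 5776.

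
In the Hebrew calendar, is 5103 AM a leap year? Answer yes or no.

yes

Hebrew year 5103 is year 11 of its 19-year Metonic cycle; leap years are at positions 3, 6, 8, 11, 14, 17, 19, so it is a leap year (13 months).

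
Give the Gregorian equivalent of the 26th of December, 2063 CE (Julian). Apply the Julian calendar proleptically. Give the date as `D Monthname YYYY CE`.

At this point the Julian calendar is 13 days behind the Gregorian.
26 December 2063 Julian + 13 days → 8 January 2064 Gregorian.

8 January 2064 CE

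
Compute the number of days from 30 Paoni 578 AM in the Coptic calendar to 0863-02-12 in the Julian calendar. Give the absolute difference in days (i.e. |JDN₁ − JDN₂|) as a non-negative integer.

233

JDN of the first date = 2036078.
JDN of the second date = 2036311.
|2036311 − 2036078| = 233.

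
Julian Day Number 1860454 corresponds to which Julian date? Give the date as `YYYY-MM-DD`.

JDN 1860454 is 25 August 381 in the proleptic Gregorian calendar.
In the Julian calendar that day is 0381-08-24.

0381-08-24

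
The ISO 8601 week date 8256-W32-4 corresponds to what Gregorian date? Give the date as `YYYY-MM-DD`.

ISO week 1 of 8256 is the week containing the first Thursday of 8256.
Week 32, day 4 (Thursday) lands on 8256-08-07.

8256-08-07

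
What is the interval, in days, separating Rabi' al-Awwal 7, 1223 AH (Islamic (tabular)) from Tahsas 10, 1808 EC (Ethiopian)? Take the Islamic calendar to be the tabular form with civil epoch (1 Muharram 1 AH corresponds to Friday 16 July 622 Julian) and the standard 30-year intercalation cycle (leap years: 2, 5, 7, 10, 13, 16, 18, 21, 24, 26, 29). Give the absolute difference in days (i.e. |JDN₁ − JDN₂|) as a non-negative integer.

2786

JDN of the first date = 2381541.
JDN of the second date = 2384327.
|2384327 − 2381541| = 2786.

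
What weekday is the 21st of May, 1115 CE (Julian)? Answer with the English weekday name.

In the proleptic Gregorian calendar this is 28 May 1115 (JDN 2128452).
2128452 ≡ 4 (mod 7); counting from Monday = 0 gives Friday.

Friday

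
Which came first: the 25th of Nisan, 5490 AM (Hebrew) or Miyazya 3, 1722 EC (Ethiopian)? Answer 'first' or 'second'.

Converting both to JDN: 2353031 vs 2353028; the smaller is the second.

second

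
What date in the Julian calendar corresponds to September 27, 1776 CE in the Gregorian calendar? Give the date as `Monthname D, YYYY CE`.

September 16, 1776 CE

At this point the Julian calendar is 11 days behind the Gregorian.
27 September 1776 Gregorian − 11 days → 16 September 1776 Julian.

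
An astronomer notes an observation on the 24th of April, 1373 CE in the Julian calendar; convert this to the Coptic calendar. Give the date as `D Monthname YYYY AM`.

Both dates share Julian Day Number 2222660; in the Coptic calendar that is 29 Parmouti 1089 AM.

29 Parmouti 1089 AM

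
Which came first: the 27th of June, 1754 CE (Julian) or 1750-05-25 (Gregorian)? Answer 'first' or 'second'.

second

The two dates have Julian Day Numbers 2361884 and 2360379 respectively.
Since 2360379 < 2361884, the second date comes first.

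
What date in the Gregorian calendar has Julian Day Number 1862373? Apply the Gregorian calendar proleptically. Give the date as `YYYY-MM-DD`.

0386-11-26

Counting from JDN 2299161 = 15 Oct 1582 gives an offset of -436788 days.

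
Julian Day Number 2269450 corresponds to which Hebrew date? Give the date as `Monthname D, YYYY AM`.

Sivan 15, 5261 AM

The proleptic Gregorian equivalent of JDN 2269450 is 11 June 1501.
In the Hebrew calendar that day is Sivan 15, 5261 AM.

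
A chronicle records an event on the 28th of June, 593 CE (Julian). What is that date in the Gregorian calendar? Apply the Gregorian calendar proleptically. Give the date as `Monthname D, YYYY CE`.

The Julian–Gregorian offset here is 2 days (Julian trailing).
28 June 593 Julian + 2 days → 30 June 593 Gregorian.

June 30, 593 CE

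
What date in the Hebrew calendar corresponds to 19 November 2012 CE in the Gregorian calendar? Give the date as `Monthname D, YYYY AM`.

Julian Day Number of the source date = 2456251.
Converting JDN 2456251 to the Hebrew calendar gives 5 Kislev 5773 AM.

Kislev 5, 5773 AM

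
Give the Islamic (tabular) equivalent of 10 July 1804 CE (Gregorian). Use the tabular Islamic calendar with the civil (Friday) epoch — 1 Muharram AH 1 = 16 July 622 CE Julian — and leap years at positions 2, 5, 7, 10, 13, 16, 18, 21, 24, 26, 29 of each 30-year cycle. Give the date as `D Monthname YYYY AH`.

Julian Day Number of the source date = 2380148.
Converting JDN 2380148 to the tabular Islamic calendar gives 1 Rabi' al-Thani 1219 AH.

1 Rabi' al-Thani 1219 AH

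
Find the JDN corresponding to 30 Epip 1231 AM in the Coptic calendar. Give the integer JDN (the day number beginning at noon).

2274616

Equivalently 3 August 1515 (proleptic Gregorian).
JDN 2299161 is 15 October 1582 CE (Gregorian); the target day is −24545 days from there, so JDN = 2274616.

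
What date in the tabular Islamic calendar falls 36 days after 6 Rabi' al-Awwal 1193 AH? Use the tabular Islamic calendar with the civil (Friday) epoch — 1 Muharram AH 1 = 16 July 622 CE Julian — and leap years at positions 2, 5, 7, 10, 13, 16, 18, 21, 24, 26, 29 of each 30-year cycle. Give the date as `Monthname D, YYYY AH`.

The starting date is JDN 2370909; 2370909 + 36 = 2370945.
JDN 2370945 corresponds to Rabi' al-Thani 12, 1193 AH.

Rabi' al-Thani 12, 1193 AH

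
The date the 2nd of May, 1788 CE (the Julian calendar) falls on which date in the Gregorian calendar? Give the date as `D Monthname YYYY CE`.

13 May 1788 CE

The Julian–Gregorian offset here is 11 days (Julian trailing).
2 May 1788 Julian + 11 days → 13 May 1788 Gregorian.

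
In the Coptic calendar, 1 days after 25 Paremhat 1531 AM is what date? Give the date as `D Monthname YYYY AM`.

The starting date is JDN 2384066; 2384066 + 1 = 2384067.
JDN 2384067 corresponds to 26 Paremhat 1531 AM.

26 Paremhat 1531 AM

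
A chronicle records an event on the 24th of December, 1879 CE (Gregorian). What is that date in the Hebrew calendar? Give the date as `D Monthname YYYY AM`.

Julian Day Number of the source date = 2407708.
Converting JDN 2407708 to the Hebrew calendar gives 9 Tevet 5640 AM.

9 Tevet 5640 AM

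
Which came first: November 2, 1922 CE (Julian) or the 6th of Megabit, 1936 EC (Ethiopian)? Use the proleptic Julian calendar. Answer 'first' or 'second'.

first

The two dates have Julian Day Numbers 2423374 and 2431165 respectively.
Since 2423374 < 2431165, the first date comes first.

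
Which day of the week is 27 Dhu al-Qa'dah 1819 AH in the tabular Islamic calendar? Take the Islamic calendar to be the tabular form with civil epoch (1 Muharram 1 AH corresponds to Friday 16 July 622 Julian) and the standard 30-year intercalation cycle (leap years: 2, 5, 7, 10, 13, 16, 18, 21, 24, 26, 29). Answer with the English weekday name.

Friday

In the Gregorian calendar this is 17 April 2387 (JDN 2593000).
JDN 2593000 mod 7 = 4, and JDN 0 was a Monday, so this is a Friday.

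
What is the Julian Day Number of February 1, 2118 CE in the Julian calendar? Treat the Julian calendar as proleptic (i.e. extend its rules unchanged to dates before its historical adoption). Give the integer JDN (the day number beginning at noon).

2494689

In the Gregorian calendar the same day is 15 February 2118.
JDN 2299161 is 15 October 1582 CE (Gregorian); the target day is +195528 days from there, so JDN = 2494689.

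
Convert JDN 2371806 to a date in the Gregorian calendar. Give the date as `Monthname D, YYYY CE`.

JDN 2451545 is 1 Jan 2000; 2371806 is −79739 days from there.

September 6, 1781 CE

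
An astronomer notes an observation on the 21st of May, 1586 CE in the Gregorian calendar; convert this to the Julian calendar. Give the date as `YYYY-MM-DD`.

1586-05-11

For dates in this range the Gregorian date is 10 days ahead of the Julian.
21 May 1586 Gregorian − 10 days → 11 May 1586 Julian.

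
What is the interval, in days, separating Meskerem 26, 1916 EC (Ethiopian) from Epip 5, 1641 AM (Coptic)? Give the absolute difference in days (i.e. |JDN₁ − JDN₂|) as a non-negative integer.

644

JDN of the first date = 2423700.
JDN of the second date = 2424344.
|2424344 − 2423700| = 644.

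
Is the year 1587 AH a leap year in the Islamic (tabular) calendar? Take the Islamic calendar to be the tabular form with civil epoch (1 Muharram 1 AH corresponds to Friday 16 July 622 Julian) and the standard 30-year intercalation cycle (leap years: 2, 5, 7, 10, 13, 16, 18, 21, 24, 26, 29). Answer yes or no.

Year 1587 AH is year 27 of its 30-year cycle; leap positions are 2, 5, 7, 10, 13, 16, 18, 21, 24, 26, 29, so it is a common year (354 days).

no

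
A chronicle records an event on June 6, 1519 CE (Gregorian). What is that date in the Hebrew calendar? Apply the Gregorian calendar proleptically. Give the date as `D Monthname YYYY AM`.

27 Sivan 5279 AM

Both dates share Julian Day Number 2276019; in the Hebrew calendar that is 27 Sivan 5279 AM.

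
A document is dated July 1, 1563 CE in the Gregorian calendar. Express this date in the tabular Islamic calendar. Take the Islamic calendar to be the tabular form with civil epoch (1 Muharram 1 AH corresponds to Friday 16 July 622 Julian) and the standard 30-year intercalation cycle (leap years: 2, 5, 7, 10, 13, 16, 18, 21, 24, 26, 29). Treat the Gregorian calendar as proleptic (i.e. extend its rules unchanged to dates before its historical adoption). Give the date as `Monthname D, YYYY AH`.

Shawwal 29, 970 AH

Julian Day Number of the source date = 2292115.
Converting JDN 2292115 to the tabular Islamic calendar gives 29 Shawwal 970 AH.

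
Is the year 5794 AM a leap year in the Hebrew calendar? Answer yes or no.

Hebrew year 5794 is year 18 of its 19-year Metonic cycle; leap years are at positions 3, 6, 8, 11, 14, 17, 19, so it is a common year (12 months).

no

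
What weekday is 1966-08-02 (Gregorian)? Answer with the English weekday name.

Since JDN mod 7 = 1 (0 = Monday), the day is Tuesday.

Tuesday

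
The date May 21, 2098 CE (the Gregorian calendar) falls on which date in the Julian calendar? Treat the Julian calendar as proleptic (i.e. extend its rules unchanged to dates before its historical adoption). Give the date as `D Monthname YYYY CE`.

For dates in this range the Gregorian date is 13 days ahead of the Julian.
21 May 2098 Gregorian − 13 days → 8 May 2098 Julian.

8 May 2098 CE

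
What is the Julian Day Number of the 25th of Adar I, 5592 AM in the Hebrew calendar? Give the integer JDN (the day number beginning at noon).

2390240

Equivalently 26 February 1832 (Gregorian).
JDN 2451545 is 1 January 2000 CE (Gregorian); the target day is −61305 days from there, so JDN = 2390240.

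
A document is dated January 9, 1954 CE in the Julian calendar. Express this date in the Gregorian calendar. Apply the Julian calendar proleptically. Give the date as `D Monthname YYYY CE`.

22 January 1954 CE

For dates in this range the Gregorian date is 13 days ahead of the Julian.
9 January 1954 Julian + 13 days → 22 January 1954 Gregorian.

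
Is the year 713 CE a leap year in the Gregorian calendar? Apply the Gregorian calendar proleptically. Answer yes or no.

713 is not divisible by 4, so it is a common year.

no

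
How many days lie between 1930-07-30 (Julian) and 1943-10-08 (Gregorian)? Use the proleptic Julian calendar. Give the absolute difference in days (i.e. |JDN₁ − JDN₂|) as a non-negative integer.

4805

First date → JDN 2426201; second date → JDN 2431006.
The interval is |2426201 − 2431006| = 4805 days.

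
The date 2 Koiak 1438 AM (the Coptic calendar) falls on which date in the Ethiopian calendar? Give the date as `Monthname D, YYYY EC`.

Tahsas 2, 1714 EC

Julian Day Number of the source date = 2349985.
Converting JDN 2349985 to the Ethiopian calendar gives 2 Tahsas 1714 EC.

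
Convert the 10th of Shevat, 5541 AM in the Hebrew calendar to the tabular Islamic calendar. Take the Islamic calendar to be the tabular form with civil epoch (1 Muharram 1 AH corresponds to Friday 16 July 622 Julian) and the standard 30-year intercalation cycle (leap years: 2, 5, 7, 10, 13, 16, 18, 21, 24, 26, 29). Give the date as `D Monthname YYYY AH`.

Both dates share Julian Day Number 2371593; in the tabular Islamic calendar that is 10 Safar 1195 AH.

10 Safar 1195 AH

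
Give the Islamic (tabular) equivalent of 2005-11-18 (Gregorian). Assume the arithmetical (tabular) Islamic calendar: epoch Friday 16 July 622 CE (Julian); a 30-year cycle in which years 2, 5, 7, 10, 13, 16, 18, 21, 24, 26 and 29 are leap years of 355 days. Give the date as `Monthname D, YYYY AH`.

Shawwal 16, 1426 AH

Julian Day Number of the source date = 2453693.
Converting JDN 2453693 to the tabular Islamic calendar gives 16 Shawwal 1426 AH.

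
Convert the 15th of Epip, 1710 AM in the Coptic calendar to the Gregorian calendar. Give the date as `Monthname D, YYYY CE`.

Both dates share Julian Day Number 2449556; in the Gregorian calendar that is 22 July 1994 CE.

July 22, 1994 CE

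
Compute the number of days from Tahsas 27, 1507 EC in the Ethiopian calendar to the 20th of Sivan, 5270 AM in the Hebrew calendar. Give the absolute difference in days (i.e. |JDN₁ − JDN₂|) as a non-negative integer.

1669

First date → JDN 2274403; second date → JDN 2272734.
The interval is |2274403 − 2272734| = 1669 days.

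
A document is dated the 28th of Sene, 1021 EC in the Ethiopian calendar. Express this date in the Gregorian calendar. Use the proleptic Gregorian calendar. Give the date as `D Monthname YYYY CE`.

Both dates share Julian Day Number 2097073; in the Gregorian calendar that is 28 June 1029 CE.

28 June 1029 CE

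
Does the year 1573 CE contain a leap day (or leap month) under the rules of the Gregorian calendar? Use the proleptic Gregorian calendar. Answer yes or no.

no

1573 is not divisible by 4, so it is a common year.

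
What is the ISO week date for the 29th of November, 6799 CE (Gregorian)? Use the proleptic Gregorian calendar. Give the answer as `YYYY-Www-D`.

6799-W48-1

The weekday is Monday (ISO weekday 1).
That Monday belongs to ISO week 48 of ISO year 6799.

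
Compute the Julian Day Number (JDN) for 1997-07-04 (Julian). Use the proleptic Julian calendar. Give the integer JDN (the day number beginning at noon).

Equivalently 17 July 1997 (Gregorian).
JDN 2400001 is 17 November 1858 CE (Gregorian), MJD 0; the target day is +50646 days from there, so JDN = 2450647.

2450647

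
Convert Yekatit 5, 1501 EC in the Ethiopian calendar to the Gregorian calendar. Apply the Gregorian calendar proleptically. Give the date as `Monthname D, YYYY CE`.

February 9, 1509 CE

Julian Day Number of the source date = 2272250.
Converting JDN 2272250 to the Gregorian calendar gives 9 February 1509 CE.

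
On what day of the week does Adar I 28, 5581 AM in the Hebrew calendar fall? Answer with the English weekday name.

In the Gregorian calendar this is 2 March 1821 (JDN 2386227).
JDN 2386227 mod 7 = 4, and JDN 0 was a Monday, so this is a Friday.

Friday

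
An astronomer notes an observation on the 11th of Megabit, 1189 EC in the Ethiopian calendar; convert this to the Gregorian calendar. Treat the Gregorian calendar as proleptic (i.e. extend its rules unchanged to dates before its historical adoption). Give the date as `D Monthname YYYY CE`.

14 March 1197 CE

Julian Day Number of the source date = 2158328.
Converting JDN 2158328 to the Gregorian calendar gives 14 March 1197 CE.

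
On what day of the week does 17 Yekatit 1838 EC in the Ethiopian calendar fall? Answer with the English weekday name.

Equivalently 23 February 1846 Gregorian, JDN 2395351.
2395351 ≡ 0 (mod 7); counting from Monday = 0 gives Monday.

Monday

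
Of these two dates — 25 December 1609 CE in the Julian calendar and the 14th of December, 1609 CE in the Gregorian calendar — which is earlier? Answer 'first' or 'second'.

First date → JDN 2309104; second date → JDN 2309083.
JDN 2309083 < JDN 2309104, so the second date is earlier.

second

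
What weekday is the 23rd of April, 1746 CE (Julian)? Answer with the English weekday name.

Equivalently 4 May 1746 Gregorian, JDN 2358897.
Since JDN mod 7 = 2 (0 = Monday), the day is Wednesday.

Wednesday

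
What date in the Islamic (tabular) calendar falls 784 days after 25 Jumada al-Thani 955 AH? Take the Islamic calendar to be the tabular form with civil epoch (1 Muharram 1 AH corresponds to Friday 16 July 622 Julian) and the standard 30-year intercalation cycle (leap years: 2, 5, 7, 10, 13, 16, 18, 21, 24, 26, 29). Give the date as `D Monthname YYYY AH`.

JDN of 25 Jumada al-Thani 955 AH = 2286678.
2286678 + 784 = 2287462.
JDN 2287462 in the tabular Islamic calendar is 12 Ramadan 957 AH.

12 Ramadan 957 AH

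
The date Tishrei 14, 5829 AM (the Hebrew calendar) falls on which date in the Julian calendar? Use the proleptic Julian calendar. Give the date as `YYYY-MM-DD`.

2068-09-27

Julian Day Number of the source date = 2476665.
Converting JDN 2476665 to the Julian calendar gives 27 September 2068 CE.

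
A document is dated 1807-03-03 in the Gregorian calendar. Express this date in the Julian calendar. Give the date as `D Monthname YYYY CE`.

19 February 1807 CE

The Julian–Gregorian offset here is 12 days (Julian trailing).
3 March 1807 Gregorian − 12 days → 19 February 1807 Julian.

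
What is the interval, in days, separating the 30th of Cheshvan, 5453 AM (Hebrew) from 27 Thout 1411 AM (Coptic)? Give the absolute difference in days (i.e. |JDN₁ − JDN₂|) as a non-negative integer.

694

JDN of the first date = 2339364.
JDN of the second date = 2340058.
|2340058 − 2339364| = 694.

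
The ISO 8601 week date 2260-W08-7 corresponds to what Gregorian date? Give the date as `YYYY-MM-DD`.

ISO week 1 of 2260 is the week containing the first Thursday of 2260.
Week 8, day 7 (Sunday) lands on 2260-02-26.

2260-02-26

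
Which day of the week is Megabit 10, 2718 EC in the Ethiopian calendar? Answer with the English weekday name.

Thursday

Equivalently 25 March 2726 Gregorian, JDN 2716794.
Since JDN mod 7 = 3 (0 = Monday), the day is Thursday.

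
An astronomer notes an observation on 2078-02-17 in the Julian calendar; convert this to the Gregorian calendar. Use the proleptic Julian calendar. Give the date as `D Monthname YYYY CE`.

2 March 2078 CE

For dates in this range the Gregorian date is 13 days ahead of the Julian.
17 February 2078 Julian + 13 days → 2 March 2078 Gregorian.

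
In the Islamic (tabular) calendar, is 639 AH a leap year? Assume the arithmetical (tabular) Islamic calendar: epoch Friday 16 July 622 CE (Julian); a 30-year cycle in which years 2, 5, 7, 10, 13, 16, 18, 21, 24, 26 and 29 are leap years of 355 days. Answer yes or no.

no

Year 639 AH is year 9 of its 30-year cycle; leap positions are 2, 5, 7, 10, 13, 16, 18, 21, 24, 26, 29, so it is a common year (354 days).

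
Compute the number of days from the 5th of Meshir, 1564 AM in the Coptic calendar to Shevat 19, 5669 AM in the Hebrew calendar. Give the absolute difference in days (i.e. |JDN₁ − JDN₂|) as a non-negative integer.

22278

First date → JDN 2396070; second date → JDN 2418348.
The interval is |2396070 − 2418348| = 22278 days.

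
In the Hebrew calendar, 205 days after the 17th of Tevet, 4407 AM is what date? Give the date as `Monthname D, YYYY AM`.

The starting date is JDN 1957374; 1957374 + 205 = 1957579.
JDN 1957579 corresponds to Av 16, 4407 AM.

Av 16, 4407 AM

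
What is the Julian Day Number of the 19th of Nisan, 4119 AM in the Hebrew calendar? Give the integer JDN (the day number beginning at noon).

In the proleptic Gregorian calendar the same day is 4 April 359.
JDN 2451545 is 1 January 2000 CE (Gregorian); the target day is −599270 days from there, so JDN = 1852275.

1852275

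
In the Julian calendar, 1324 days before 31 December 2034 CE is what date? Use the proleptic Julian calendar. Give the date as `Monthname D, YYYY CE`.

Counting 1324 days back from JDN 2464341 reaches JDN 2463017, which is May 17, 2031 CE.

May 17, 2031 CE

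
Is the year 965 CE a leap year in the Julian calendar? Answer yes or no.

no

965 mod 4 = 1, so it is a common year in the Julian calendar.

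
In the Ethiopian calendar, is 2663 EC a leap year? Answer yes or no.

2663 mod 4 = 3; in the Ethiopian calendar a year is leap when year mod 4 = 3, so it is a leap year.

yes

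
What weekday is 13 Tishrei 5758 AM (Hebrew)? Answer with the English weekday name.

Tuesday

Equivalently 14 October 1997 Gregorian, JDN 2450736.
JDN 2450736 mod 7 = 1, and JDN 0 was a Monday, so this is a Tuesday.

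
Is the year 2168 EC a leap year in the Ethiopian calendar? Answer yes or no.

2168 mod 4 = 0; in the Ethiopian calendar a year is leap when year mod 4 = 3, so it is a common year.

no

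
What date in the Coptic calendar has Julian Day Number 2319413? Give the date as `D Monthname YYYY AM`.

21 Paremhat 1354 AM

JDN 2319413 is 27 March 1638 in the Gregorian calendar.
In the Coptic calendar that day is 21 Paremhat 1354 AM.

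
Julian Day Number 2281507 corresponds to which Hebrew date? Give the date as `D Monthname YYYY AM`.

The proleptic Gregorian equivalent of JDN 2281507 is 15 June 1534.
In the Hebrew calendar that day is 22 Sivan 5294 AM.

22 Sivan 5294 AM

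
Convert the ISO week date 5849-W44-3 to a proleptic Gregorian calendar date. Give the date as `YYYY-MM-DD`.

ISO week 1 of 5849 is the week containing the first Thursday of 5849.
Week 44, day 3 (Wednesday) lands on 5849-10-31.

5849-10-31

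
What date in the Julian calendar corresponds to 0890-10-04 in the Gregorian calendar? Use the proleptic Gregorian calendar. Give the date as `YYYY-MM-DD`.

0890-09-30

For dates in this range the Gregorian date is 4 days ahead of the Julian.
4 October 890 Gregorian − 4 days → 30 September 890 Julian.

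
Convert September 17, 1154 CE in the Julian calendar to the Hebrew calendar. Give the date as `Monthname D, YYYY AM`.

The source date corresponds to 24 September 1154 in the proleptic Gregorian calendar (JDN 2142816).
That day falls on 9 Tishrei 4915 AM in the Hebrew calendar.

Tishrei 9, 4915 AM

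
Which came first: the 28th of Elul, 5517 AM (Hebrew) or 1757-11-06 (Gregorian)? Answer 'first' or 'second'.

first

The two dates have Julian Day Numbers 2363047 and 2363101 respectively.
Since 2363047 < 2363101, the first date comes first.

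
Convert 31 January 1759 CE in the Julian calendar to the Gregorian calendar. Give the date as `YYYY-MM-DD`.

1759-02-11

At this point the Julian calendar is 11 days behind the Gregorian.
31 January 1759 Julian + 11 days → 11 February 1759 Gregorian.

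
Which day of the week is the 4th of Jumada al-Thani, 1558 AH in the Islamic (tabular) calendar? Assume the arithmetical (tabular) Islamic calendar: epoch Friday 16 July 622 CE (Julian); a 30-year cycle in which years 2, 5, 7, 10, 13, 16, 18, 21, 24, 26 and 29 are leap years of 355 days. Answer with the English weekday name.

This is JDN 2500340 (6 August 2133 Gregorian).
2500340 ≡ 3 (mod 7); counting from Monday = 0 gives Thursday.

Thursday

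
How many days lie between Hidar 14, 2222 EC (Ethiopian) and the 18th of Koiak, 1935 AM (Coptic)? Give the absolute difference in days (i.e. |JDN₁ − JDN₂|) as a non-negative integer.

3984

First date → JDN 2535514; second date → JDN 2531530.
The interval is |2535514 − 2531530| = 3984 days.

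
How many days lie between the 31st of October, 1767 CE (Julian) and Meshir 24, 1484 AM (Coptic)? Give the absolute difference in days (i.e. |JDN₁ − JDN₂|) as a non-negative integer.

First date → JDN 2366758; second date → JDN 2366869.
The interval is |2366758 − 2366869| = 111 days.

111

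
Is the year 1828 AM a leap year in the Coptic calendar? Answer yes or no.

1828 mod 4 = 0; in the Coptic calendar a year is leap when year mod 4 = 3, so it is a common year.

no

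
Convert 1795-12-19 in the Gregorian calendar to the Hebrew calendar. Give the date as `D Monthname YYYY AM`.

7 Tevet 5556 AM

Both dates share Julian Day Number 2377023; in the Hebrew calendar that is 7 Tevet 5556 AM.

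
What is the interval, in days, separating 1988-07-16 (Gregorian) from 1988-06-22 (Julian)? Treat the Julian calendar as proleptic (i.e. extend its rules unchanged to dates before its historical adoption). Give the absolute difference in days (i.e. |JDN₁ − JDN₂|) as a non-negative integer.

11

JDN of the first date = 2447359.
JDN of the second date = 2447348.
|2447348 − 2447359| = 11.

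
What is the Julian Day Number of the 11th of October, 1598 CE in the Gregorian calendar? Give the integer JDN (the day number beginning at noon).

JDN 2299161 is 15 October 1582 CE (Gregorian); the target day is +5840 days from there, so JDN = 2305001.

2305001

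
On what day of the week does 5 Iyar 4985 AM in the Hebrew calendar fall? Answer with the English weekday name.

Monday

Equivalently 21 April 1225 Gregorian, JDN 2168593.
2168593 ≡ 0 (mod 7); counting from Monday = 0 gives Monday.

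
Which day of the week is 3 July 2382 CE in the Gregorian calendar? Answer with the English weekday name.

2591251 ≡ 5 (mod 7); counting from Monday = 0 gives Saturday.

Saturday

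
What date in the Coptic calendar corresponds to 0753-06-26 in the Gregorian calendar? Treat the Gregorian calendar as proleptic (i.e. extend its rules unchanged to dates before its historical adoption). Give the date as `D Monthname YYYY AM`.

Julian Day Number of the source date = 1996264.
Converting JDN 1996264 to the Coptic calendar gives 28 Paoni 469 AM.

28 Paoni 469 AM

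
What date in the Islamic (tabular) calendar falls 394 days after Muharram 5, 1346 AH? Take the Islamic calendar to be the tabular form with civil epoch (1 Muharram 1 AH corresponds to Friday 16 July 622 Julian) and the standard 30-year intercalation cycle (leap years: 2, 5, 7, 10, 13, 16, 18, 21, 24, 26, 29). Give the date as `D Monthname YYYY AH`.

14 Safar 1347 AH

Counting 394 days forward from JDN 2425067 reaches JDN 2425461, which is 14 Safar 1347 AH.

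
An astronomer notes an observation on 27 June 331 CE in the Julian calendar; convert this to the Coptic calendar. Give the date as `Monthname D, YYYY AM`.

Epip 3, 47 AM

Julian Day Number of the source date = 1842133.
Converting JDN 1842133 to the Coptic calendar gives 3 Epip 47 AM.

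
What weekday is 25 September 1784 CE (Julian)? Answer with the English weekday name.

Equivalently 6 October 1784 Gregorian, JDN 2372932.
Since JDN mod 7 = 2 (0 = Monday), the day is Wednesday.

Wednesday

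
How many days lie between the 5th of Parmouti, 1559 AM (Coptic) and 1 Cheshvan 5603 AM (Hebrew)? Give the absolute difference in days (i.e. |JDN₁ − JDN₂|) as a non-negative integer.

JDN of the first date = 2394303.
JDN of the second date = 2394114.
|2394114 − 2394303| = 189.

189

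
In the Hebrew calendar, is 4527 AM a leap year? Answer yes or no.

no

Hebrew year 4527 is year 5 of its 19-year Metonic cycle; leap years are at positions 3, 6, 8, 11, 14, 17, 19, so it is a common year (12 months).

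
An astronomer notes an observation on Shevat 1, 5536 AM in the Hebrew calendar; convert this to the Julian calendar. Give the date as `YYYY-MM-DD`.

The source date corresponds to 22 January 1776 in the Gregorian calendar (JDN 2369752).
That day falls on 11 January 1776 CE in the Julian calendar.

1776-01-11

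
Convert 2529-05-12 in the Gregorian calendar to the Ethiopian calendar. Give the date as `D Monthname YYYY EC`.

30 Miyazya 2521 EC

Both dates share Julian Day Number 2644890; in the Ethiopian calendar that is 30 Miyazya 2521 EC.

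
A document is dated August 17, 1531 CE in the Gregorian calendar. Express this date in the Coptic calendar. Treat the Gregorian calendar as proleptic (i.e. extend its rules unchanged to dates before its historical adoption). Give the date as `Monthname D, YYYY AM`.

Julian Day Number of the source date = 2280474.
Converting JDN 2280474 to the Coptic calendar gives 14 Mesori 1247 AM.

Mesori 14, 1247 AM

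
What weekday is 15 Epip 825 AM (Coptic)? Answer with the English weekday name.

Friday

This is JDN 2126310 (16 July 1109 Gregorian).
Since JDN mod 7 = 4 (0 = Monday), the day is Friday.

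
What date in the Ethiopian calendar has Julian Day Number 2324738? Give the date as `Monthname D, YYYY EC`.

Tikimt 17, 1645 EC

JDN 2324738 is 24 October 1652 in the Gregorian calendar.
In the Ethiopian calendar that day is Tikimt 17, 1645 EC.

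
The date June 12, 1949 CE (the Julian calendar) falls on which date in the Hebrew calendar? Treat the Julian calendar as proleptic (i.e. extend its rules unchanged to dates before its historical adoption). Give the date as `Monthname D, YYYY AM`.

Julian Day Number of the source date = 2433093.
Converting JDN 2433093 to the Hebrew calendar gives 28 Sivan 5709 AM.

Sivan 28, 5709 AM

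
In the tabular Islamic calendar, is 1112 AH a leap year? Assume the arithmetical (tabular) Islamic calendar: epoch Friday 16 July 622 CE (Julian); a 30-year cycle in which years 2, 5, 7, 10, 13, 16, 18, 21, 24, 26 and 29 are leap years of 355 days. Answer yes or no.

yes

Year 1112 AH is year 2 of its 30-year cycle; leap positions are 2, 5, 7, 10, 13, 16, 18, 21, 24, 26, 29, so it is a leap year (355 days).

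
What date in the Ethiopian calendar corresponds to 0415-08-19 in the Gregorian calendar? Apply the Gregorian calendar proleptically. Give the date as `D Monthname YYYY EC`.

Both dates share Julian Day Number 1872866; in the Ethiopian calendar that is 25 Nehase 407 EC.

25 Nehase 407 EC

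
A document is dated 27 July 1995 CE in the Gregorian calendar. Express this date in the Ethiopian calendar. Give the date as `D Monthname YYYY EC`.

Both dates share Julian Day Number 2449926; in the Ethiopian calendar that is 20 Hamle 1987 EC.

20 Hamle 1987 EC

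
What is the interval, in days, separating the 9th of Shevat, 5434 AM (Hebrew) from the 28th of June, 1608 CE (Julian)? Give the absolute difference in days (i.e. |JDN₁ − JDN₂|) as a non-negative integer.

23933

First date → JDN 2332492; second date → JDN 2308559.
The interval is |2332492 − 2308559| = 23933 days.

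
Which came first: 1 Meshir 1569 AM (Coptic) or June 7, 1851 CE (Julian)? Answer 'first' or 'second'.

second

First date → JDN 2397892; second date → JDN 2397293.
JDN 2397293 < JDN 2397892, so the second date is earlier.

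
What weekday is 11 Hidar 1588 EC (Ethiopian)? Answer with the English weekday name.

Equivalently 18 November 1595 Gregorian, JDN 2303943.
2303943 ≡ 5 (mod 7); counting from Monday = 0 gives Saturday.

Saturday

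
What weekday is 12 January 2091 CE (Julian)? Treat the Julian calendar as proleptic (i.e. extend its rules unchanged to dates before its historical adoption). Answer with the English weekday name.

Thursday

This is JDN 2484807 (25 January 2091 Gregorian).
2484807 ≡ 3 (mod 7); counting from Monday = 0 gives Thursday.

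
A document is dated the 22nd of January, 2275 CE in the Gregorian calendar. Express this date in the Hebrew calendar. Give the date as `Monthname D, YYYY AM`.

Tevet 24, 6035 AM

Julian Day Number of the source date = 2552008.
Converting JDN 2552008 to the Hebrew calendar gives 24 Tevet 6035 AM.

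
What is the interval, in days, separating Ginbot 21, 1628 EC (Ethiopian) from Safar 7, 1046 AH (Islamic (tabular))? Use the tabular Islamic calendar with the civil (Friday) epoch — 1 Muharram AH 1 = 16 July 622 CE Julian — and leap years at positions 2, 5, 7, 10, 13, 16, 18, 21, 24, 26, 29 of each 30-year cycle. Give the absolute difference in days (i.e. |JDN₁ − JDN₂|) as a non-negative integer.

46

JDN of the first date = 2318743.
JDN of the second date = 2318789.
|2318789 − 2318743| = 46.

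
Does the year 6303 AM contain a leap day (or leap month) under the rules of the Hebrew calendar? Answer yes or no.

Hebrew year 6303 is year 14 of its 19-year Metonic cycle; leap years are at positions 3, 6, 8, 11, 14, 17, 19, so it is a leap year (13 months).

yes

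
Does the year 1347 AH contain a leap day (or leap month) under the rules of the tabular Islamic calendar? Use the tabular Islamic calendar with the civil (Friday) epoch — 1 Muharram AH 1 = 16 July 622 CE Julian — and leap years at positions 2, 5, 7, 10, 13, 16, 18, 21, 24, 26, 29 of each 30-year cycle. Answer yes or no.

Year 1347 AH is year 27 of its 30-year cycle; leap positions are 2, 5, 7, 10, 13, 16, 18, 21, 24, 26, 29, so it is a common year (354 days).

no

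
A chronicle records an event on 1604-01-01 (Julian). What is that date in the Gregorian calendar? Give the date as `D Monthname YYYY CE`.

11 January 1604 CE

The Julian–Gregorian offset here is 10 days (Julian trailing).
1 January 1604 Julian + 10 days → 11 January 1604 Gregorian.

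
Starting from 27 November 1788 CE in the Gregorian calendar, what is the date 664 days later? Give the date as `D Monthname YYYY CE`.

22 September 1790 CE

The starting date is JDN 2374445; 2374445 + 664 = 2375109.
JDN 2375109 corresponds to 22 September 1790 CE.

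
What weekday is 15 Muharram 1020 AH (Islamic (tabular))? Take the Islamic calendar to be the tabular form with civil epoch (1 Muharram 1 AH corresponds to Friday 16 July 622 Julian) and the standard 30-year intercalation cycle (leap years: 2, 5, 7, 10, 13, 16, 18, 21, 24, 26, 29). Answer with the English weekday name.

In the Gregorian calendar this is 30 March 1611 (JDN 2309554).
Since JDN mod 7 = 2 (0 = Monday), the day is Wednesday.

Wednesday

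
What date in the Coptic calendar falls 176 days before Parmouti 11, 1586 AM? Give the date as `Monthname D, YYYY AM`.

Paopi 15, 1586 AM

The starting date is JDN 2404171; 2404171 − 176 = 2403995.
JDN 2403995 corresponds to Paopi 15, 1586 AM.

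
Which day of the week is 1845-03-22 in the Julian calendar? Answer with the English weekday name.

Thursday

In the Gregorian calendar this is 3 April 1845 (JDN 2395025).
2395025 ≡ 3 (mod 7); counting from Monday = 0 gives Thursday.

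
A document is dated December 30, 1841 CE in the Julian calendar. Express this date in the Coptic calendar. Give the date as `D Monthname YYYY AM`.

4 Tobi 1558 AM

Julian Day Number of the source date = 2393847.
Converting JDN 2393847 to the Coptic calendar gives 4 Tobi 1558 AM.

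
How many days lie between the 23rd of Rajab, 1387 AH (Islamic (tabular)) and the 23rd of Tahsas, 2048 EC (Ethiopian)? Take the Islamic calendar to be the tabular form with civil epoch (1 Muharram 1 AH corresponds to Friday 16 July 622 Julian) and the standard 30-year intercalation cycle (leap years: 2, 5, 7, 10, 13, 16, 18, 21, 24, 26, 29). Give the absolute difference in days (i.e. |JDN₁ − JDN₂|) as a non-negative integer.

32209

JDN of the first date = 2439791.
JDN of the second date = 2472000.
|2472000 − 2439791| = 32209.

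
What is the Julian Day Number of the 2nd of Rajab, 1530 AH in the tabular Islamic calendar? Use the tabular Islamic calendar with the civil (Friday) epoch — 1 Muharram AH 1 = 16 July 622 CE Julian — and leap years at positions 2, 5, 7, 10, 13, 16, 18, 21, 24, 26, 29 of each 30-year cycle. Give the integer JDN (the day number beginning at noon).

In the Gregorian calendar the same day is 4 July 2106.
JDN 2299161 is 15 October 1582 CE (Gregorian); the target day is +191284 days from there, so JDN = 2490445.

2490445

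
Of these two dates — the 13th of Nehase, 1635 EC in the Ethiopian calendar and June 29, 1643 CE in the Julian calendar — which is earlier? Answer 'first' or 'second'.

The two dates have Julian Day Numbers 2321381 and 2321343 respectively.
Since 2321343 < 2321381, the second date comes first.

second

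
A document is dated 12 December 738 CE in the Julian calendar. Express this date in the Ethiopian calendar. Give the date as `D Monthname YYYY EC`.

Both dates share Julian Day Number 1990958; in the Ethiopian calendar that is 16 Tahsas 731 EC.

16 Tahsas 731 EC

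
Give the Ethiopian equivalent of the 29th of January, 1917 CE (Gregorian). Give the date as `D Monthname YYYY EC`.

21 Tir 1909 EC

Julian Day Number of the source date = 2421258.
Converting JDN 2421258 to the Ethiopian calendar gives 21 Tir 1909 EC.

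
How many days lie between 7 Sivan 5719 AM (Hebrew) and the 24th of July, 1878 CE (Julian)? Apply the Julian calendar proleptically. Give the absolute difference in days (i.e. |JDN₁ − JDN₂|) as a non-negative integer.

First date → JDN 2436733; second date → JDN 2407202.
The interval is |2436733 − 2407202| = 29531 days.

29531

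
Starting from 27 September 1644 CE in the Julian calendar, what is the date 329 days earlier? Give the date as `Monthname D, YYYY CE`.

The starting date is JDN 2321799; 2321799 − 329 = 2321470.
JDN 2321470 corresponds to November 3, 1643 CE.

November 3, 1643 CE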